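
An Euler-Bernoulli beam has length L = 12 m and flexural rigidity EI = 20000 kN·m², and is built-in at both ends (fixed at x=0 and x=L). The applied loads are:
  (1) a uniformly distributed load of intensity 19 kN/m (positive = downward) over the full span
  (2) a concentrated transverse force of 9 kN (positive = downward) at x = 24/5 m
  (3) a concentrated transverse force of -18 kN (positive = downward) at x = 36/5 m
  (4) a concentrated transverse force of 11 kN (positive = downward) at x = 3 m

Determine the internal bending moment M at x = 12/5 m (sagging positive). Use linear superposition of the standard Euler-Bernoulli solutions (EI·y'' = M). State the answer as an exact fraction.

Load 1 — uniform load w=19 kN/m over full span:
  M_1 = wLx/2 - wL²/12 - wx²/2 = 19·12·(12/5)/2 - 19·12²/12 - 19·(12/5)²/2 = -228/25 kN·m
Load 2 — point force P=9 kN at a=24/5 m (b=L-a=36/5):
  M_2 = Pb²(3a+b)x/L³ - Pab²/L²  [x≤a] = 9·(36/5)²·(3·(24/5)+(36/5))·(12/5)/12³ - 9·(24/5)·(36/5)²/12² = -972/625 kN·m
Load 3 — point force P=-18 kN at a=36/5 m (b=L-a=24/5):
  M_3 = Pb²(3a+b)x/L³ - Pab²/L²  [x≤a] = (-18)·(24/5)²·(3·(36/5)+(24/5))·(12/5)/12³ - (-18)·(36/5)·(24/5)²/12² = 3456/625 kN·m
Load 4 — point force P=11 kN at a=3 m (b=L-a=9):
  M_4 = Pb²(3a+b)x/L³ - Pab²/L²  [x≤a] = 11·9²·(3·3+9)·(12/5)/12³ - 11·3·9²/12² = 297/80 kN·m
Superposition: M = Σ M_i = -14331/10000 kN·m ≈ -1.433100 kN·m

M(12/5) = -14331/10000 kN·m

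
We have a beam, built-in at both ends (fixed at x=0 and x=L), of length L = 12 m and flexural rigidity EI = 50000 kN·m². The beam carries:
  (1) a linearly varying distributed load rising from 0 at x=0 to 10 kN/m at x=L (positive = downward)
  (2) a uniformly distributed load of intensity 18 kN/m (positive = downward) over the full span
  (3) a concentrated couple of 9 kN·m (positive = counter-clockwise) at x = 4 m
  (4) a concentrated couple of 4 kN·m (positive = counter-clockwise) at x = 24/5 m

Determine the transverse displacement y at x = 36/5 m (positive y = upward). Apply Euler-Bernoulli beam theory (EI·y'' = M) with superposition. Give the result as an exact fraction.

y(36/5) = -221202/9765625 m

Load 1 — triangular load w₀=10 kN/m (0→w₀ over full span):
  y_1 = -w₀x²(L-x)²(x+2L)/(120LEI) = -10·(36/5)²·(12-(36/5))²·((36/5)+2·12)/(120·12·50000) = -50544/9765625 m
Load 2 — uniform load w=18 kN/m over full span:
  y_2 = -wx²(L-x)²/(24EI) = -18·(36/5)²·(12-(36/5))²/(24·50000) = -34992/1953125 m
Load 3 — applied couple M₀=9 kN·m at a=4 m (b=L-a=8):
  y_3 = (R_Ax³/6 - M_Ax²/2 - M₀(x-a)²/2)/EI  [x>a] with R_A=1, M_A=0 = (1·(36/5)³/6 - 0·(36/5)²/2 - 9·((36/5)-4)²/2)/50000 = 126/390625 m
Load 4 — applied couple M₀=4 kN·m at a=24/5 m (b=L-a=36/5):
  y_4 = (R_Ax³/6 - M_Ax²/2 - M₀(x-a)²/2)/EI  [x>a] with R_A=12/25, M_A=12/25 = ((12/25)·(36/5)³/6 - (12/25)·(36/5)²/2 - 4·((36/5)-(24/5))²/2)/50000 = 1152/9765625 m
Superposition: y = Σ y_i = -221202/9765625 m ≈ -0.022651 m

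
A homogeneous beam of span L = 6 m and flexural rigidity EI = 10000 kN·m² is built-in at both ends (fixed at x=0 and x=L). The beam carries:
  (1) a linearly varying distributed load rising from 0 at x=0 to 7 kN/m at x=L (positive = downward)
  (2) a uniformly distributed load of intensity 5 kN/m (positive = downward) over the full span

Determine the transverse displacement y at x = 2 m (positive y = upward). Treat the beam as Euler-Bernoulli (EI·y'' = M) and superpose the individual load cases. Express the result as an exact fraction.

y(2) = -62/28125 m

Load 1 — triangular load w₀=7 kN/m (0→w₀ over full span):
  y_1 = -w₀x²(L-x)²(x+2L)/(120LEI) = -7·2²·(6-2)²·(2+2·6)/(120·6·10000) = -49/56250 m
Load 2 — uniform load w=5 kN/m over full span:
  y_2 = -wx²(L-x)²/(24EI) = -5·2²·(6-2)²/(24·10000) = -1/750 m
Superposition: y = Σ y_i = -62/28125 m ≈ -0.002204 m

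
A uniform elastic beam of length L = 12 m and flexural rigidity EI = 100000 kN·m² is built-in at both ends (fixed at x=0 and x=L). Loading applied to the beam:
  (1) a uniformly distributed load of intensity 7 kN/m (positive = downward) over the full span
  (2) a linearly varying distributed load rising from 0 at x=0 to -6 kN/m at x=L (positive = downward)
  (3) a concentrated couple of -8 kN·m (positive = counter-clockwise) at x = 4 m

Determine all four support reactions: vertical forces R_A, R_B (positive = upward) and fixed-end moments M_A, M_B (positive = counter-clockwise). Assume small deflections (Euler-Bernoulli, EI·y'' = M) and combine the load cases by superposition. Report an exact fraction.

R_A = 1364/45 kN, M_A = 276/5 kN·m, R_B = 796/45 kN, M_B = -652/15 kN·m

Load 1 — uniform load w=7 kN/m over full span:
  R_A = wL/2 = 7·12/2 = 42 kN
  M_A = wL²/12 = 7·12²/12 = 84 kN·m
  R_B = wL/2 = 7·12/2 = 42 kN
  M_B = -wL²/12 = -7·12²/12 = -84 kN·m
Load 2 — triangular load w₀=-6 kN/m (0→w₀ over full span):
  R_A = 3w₀L/20 = 3·(-6)·12/20 = -54/5 kN
  M_A = w₀L²/30 = (-6)·12²/30 = -144/5 kN·m
  R_B = 7w₀L/20 = 7·(-6)·12/20 = -126/5 kN
  M_B = -w₀L²/20 = -(-6)·12²/20 = 216/5 kN·m
Load 3 — applied couple M₀=-8 kN·m at a=4 m (b=L-a=8):
  R_A = 6M₀ab/L³ = 6·(-8)·4·8/12³ = -8/9 kN
  M_A = M₀b(2a-b)/L² = (-8)·8·(2·4-8)/12² = 0 kN·m
  R_B = -6M₀ab/L³ = -6·(-8)·4·8/12³ = 8/9 kN
  M_B = M₀a(2b-a)/L² = (-8)·4·(2·8-4)/12² = -8/3 kN·m
Superposition: R_A = 1364/45 kN, M_A = 276/5 kN·m, R_B = 796/45 kN, M_B = -652/15 kN·m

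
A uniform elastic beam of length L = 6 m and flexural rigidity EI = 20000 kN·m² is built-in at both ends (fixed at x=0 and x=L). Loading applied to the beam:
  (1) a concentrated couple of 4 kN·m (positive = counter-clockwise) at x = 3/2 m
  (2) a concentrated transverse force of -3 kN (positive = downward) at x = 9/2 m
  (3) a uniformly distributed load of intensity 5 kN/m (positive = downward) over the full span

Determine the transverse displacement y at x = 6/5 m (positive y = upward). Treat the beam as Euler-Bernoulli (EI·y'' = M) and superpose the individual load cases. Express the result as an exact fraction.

y(6/5) = -11367/40000000 m

Load 1 — applied couple M₀=4 kN·m at a=3/2 m (b=L-a=9/2):
  y_1 = (R_Ax³/6 - M_Ax²/2)/EI  [x≤a] with R_A=3/4, M_A=-3/4 = ((3/4)·(6/5)³/6 - (-3/4)·(6/5)²/2)/20000 = 189/5000000 m
Load 2 — point force P=-3 kN at a=9/2 m (b=L-a=3/2):
  y_2 = -Pb²x²(3aL-(3a+b)x)/(6L³EI)  [x≤a] = -(-3)·(3/2)²·(6/5)²·(3·(9/2)·6-(3·(9/2)+(3/2))·(6/5))/(6·6³·20000) = 189/8000000 m
Load 3 — uniform load w=5 kN/m over full span:
  y_3 = -wx²(L-x)²/(24EI) = -5·(6/5)²·(6-(6/5))²/(24·20000) = -27/78125 m
Superposition: y = Σ y_i = -11367/40000000 m ≈ -0.000284 m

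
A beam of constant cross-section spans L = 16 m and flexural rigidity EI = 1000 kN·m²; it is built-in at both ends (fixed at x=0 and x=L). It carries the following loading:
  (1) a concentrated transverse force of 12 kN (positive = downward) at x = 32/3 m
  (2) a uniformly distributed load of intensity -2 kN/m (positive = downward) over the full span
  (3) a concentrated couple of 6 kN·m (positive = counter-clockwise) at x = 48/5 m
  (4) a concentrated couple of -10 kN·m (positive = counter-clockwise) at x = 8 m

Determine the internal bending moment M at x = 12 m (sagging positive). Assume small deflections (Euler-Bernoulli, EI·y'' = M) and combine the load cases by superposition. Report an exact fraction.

M(12) = 1429/900 kN·m

Load 1 — point force P=12 kN at a=32/3 m (b=L-a=16/3):
  M_1 = Pa²(a+3b)(L-x)/L³ - Pa²b/L²  [x>a] = 12·(32/3)²·((32/3)+3·(16/3))·(16-12)/16³ - 12·(32/3)²·(16/3)/16² = 64/9 kN·m
Load 2 — uniform load w=-2 kN/m over full span:
  M_2 = wLx/2 - wL²/12 - wx²/2 = (-2)·16·12/2 - (-2)·16²/12 - (-2)·12²/2 = -16/3 kN·m
Load 3 — applied couple M₀=6 kN·m at a=48/5 m (b=L-a=32/5):
  M_3 = R_Ax - M_A - M₀  [x>a] with R_A=27/50, M_A=48/25 = (27/50)·12 - (48/25) - 6 = -36/25 kN·m
Load 4 — applied couple M₀=-10 kN·m at a=8 m (b=L-a=8):
  M_4 = R_Ax - M_A - M₀  [x>a] with R_A=-15/16, M_A=-5/2 = (-15/16)·12 - (-5/2) - (-10) = 5/4 kN·m
Superposition: M = Σ M_i = 1429/900 kN·m ≈ 1.587778 kN·m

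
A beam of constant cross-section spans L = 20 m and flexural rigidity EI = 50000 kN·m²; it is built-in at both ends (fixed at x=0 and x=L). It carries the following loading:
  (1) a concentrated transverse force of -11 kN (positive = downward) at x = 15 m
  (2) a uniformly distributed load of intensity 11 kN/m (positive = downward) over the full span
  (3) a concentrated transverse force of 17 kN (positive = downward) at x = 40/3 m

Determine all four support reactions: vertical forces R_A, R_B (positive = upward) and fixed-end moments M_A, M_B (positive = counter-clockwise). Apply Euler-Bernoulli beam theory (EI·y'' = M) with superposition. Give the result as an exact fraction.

R_A = 97363/864 kN, M_A = 164825/432 kN·m, R_B = 97901/864 kN, M_B = -166795/432 kN·m

Load 1 — point force P=-11 kN at a=15 m (b=L-a=5):
  R_A = Pb²(3a+b)/L³ = (-11)·5²·(3·15+5)/20³ = -55/32 kN
  M_A = Pab²/L² = (-11)·15·5²/20² = -165/16 kN·m
  R_B = Pa²(a+3b)/L³ = (-11)·15²·(15+3·5)/20³ = -297/32 kN
  M_B = -Pa²b/L² = -(-11)·15²·5/20² = 495/16 kN·m
Load 2 — uniform load w=11 kN/m over full span:
  R_A = wL/2 = 11·20/2 = 110 kN
  M_A = wL²/12 = 11·20²/12 = 1100/3 kN·m
  R_B = wL/2 = 11·20/2 = 110 kN
  M_B = -wL²/12 = -11·20²/12 = -1100/3 kN·m
Load 3 — point force P=17 kN at a=40/3 m (b=L-a=20/3):
  R_A = Pb²(3a+b)/L³ = 17·(20/3)²·(3·(40/3)+(20/3))/20³ = 119/27 kN
  M_A = Pab²/L² = 17·(40/3)·(20/3)²/20² = 680/27 kN·m
  R_B = Pa²(a+3b)/L³ = 17·(40/3)²·((40/3)+3·(20/3))/20³ = 340/27 kN
  M_B = -Pa²b/L² = -17·(40/3)²·(20/3)/20² = -1360/27 kN·m
Superposition: R_A = 97363/864 kN, M_A = 164825/432 kN·m, R_B = 97901/864 kN, M_B = -166795/432 kN·m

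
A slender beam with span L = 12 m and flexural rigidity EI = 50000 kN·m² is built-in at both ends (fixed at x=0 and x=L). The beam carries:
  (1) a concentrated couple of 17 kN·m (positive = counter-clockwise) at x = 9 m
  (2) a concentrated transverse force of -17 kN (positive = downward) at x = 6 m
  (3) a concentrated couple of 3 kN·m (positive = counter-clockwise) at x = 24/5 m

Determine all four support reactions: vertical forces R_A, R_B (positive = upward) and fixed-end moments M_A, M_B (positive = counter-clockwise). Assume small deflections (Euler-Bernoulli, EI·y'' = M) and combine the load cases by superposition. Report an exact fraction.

Load 1 — applied couple M₀=17 kN·m at a=9 m (b=L-a=3):
  R_A = 6M₀ab/L³ = 6·17·9·3/12³ = 51/32 kN
  M_A = M₀b(2a-b)/L² = 17·3·(2·9-3)/12² = 85/16 kN·m
  R_B = -6M₀ab/L³ = -6·17·9·3/12³ = -51/32 kN
  M_B = M₀a(2b-a)/L² = 17·9·(2·3-9)/12² = -51/16 kN·m
Load 2 — point force P=-17 kN at a=6 m (b=L-a=6):
  R_A = Pb²(3a+b)/L³ = (-17)·6²·(3·6+6)/12³ = -17/2 kN
  M_A = Pab²/L² = (-17)·6·6²/12² = -51/2 kN·m
  R_B = Pa²(a+3b)/L³ = (-17)·6²·(6+3·6)/12³ = -17/2 kN
  M_B = -Pa²b/L² = -(-17)·6²·6/12² = 51/2 kN·m
Load 3 — applied couple M₀=3 kN·m at a=24/5 m (b=L-a=36/5):
  R_A = 6M₀ab/L³ = 6·3·(24/5)·(36/5)/12³ = 9/25 kN
  M_A = M₀b(2a-b)/L² = 3·(36/5)·(2·(24/5)-(36/5))/12² = 9/25 kN·m
  R_B = -6M₀ab/L³ = -6·3·(24/5)·(36/5)/12³ = -9/25 kN
  M_B = M₀a(2b-a)/L² = 3·(24/5)·(2·(36/5)-(24/5))/12² = 24/25 kN·m
Superposition: R_A = -5237/800 kN, M_A = -7931/400 kN·m, R_B = -8363/800 kN, M_B = 9309/400 kN·m

R_A = -5237/800 kN, M_A = -7931/400 kN·m, R_B = -8363/800 kN, M_B = 9309/400 kN·m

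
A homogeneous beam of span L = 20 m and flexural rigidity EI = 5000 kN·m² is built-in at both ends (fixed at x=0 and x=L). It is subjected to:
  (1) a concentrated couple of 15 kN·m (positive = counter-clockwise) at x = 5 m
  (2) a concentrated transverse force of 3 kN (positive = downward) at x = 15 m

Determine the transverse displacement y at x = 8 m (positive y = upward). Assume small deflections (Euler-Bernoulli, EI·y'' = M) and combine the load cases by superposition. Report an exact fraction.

y(8) = 89/10000 m

Load 1 — applied couple M₀=15 kN·m at a=5 m (b=L-a=15):
  y_1 = (R_Ax³/6 - M_Ax²/2 - M₀(x-a)²/2)/EI  [x>a] with R_A=27/32, M_A=-45/16 = ((27/32)·8³/6 - (-45/16)·8²/2 - 15·(8-5)²/2)/5000 = 189/10000 m
Load 2 — point force P=3 kN at a=15 m (b=L-a=5):
  y_2 = -Pb²x²(3aL-(3a+b)x)/(6L³EI)  [x≤a] = -3·5²·8²·(3·15·20-(3·15+5)·8)/(6·20³·5000) = -1/100 m
Superposition: y = Σ y_i = 89/10000 m ≈ 0.008900 m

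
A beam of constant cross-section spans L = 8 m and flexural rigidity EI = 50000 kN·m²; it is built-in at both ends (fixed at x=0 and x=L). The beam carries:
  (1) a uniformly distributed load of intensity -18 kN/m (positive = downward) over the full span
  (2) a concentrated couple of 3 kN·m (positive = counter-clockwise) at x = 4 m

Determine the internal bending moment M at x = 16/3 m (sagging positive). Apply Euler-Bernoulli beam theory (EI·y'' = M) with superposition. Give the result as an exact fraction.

M(16/3) = -131/4 kN·m

Load 1 — uniform load w=-18 kN/m over full span:
  M_1 = wLx/2 - wL²/12 - wx²/2 = (-18)·8·(16/3)/2 - (-18)·8²/12 - (-18)·(16/3)²/2 = -32 kN·m
Load 2 — applied couple M₀=3 kN·m at a=4 m (b=L-a=4):
  M_2 = R_Ax - M_A - M₀  [x>a] with R_A=9/16, M_A=3/4 = (9/16)·(16/3) - (3/4) - 3 = -3/4 kN·m
Superposition: M = Σ M_i = -131/4 kN·m ≈ -32.750000 kN·m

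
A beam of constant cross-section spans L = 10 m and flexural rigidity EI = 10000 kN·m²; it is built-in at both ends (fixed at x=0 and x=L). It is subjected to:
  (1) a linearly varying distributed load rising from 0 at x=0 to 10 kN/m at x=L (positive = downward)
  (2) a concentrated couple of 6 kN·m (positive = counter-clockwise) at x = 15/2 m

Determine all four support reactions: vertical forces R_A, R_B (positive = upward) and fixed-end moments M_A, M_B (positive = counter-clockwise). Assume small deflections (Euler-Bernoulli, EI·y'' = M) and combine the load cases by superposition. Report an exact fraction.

Load 1 — triangular load w₀=10 kN/m (0→w₀ over full span):
  R_A = 3w₀L/20 = 3·10·10/20 = 15 kN
  M_A = w₀L²/30 = 10·10²/30 = 100/3 kN·m
  R_B = 7w₀L/20 = 7·10·10/20 = 35 kN
  M_B = -w₀L²/20 = -10·10²/20 = -50 kN·m
Load 2 — applied couple M₀=6 kN·m at a=15/2 m (b=L-a=5/2):
  R_A = 6M₀ab/L³ = 6·6·(15/2)·(5/2)/10³ = 27/40 kN
  M_A = M₀b(2a-b)/L² = 6·(5/2)·(2·(15/2)-(5/2))/10² = 15/8 kN·m
  R_B = -6M₀ab/L³ = -6·6·(15/2)·(5/2)/10³ = -27/40 kN
  M_B = M₀a(2b-a)/L² = 6·(15/2)·(2·(5/2)-(15/2))/10² = -9/8 kN·m
Superposition: R_A = 627/40 kN, M_A = 845/24 kN·m, R_B = 1373/40 kN, M_B = -409/8 kN·m

R_A = 627/40 kN, M_A = 845/24 kN·m, R_B = 1373/40 kN, M_B = -409/8 kN·m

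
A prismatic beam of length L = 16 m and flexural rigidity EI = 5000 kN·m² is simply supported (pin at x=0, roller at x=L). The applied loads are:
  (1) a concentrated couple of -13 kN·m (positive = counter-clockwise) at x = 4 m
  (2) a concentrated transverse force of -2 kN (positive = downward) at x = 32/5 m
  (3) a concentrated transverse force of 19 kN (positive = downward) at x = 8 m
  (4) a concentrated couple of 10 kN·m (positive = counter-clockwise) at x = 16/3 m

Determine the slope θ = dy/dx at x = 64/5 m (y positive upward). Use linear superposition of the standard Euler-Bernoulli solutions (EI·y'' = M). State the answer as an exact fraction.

θ(64/5) = 540479/11250000 rad

Load 1 — applied couple M₀=-13 kN·m at a=4 m (b=L-a=12):
  θ_1 = (M₀x²/(2L)-M₀(x-a)+C₁)/EI  [x>a] with C₁=M₀(3b²-L²)/(6L)=-143/6 = ((-13)·(64/5)²/(2·16)-(-13)·((64/5)-4)+(-143/6))/5000 = 3601/750000 rad
Load 2 — point force P=-2 kN at a=32/5 m (b=L-a=48/5):
  θ_2 = -Pa(2L²-6Lx+3x²+a²)/(6LEI)  [x>a] = -(-2)·(32/5)·(2·16²-6·16·(64/5)+3·(64/5)²+(32/5)²)/(6·16·5000) = -384/78125 rad
Load 3 — point force P=19 kN at a=8 m (b=L-a=8):
  θ_3 = -Pa(2L²-6Lx+3x²+a²)/(6LEI)  [x>a] = -19·8·(2·16²-6·16·(64/5)+3·(64/5)²+8²)/(6·16·5000) = 798/15625 rad
Load 4 — applied couple M₀=10 kN·m at a=16/3 m (b=L-a=32/3):
  θ_4 = (M₀x²/(2L)-M₀(x-a)+C₁)/EI  [x>a] with C₁=M₀(3b²-L²)/(6L)=80/9 = (10·(64/5)²/(2·16)-10·((64/5)-(16/3))+(80/9))/5000 = -82/28125 rad
Superposition: θ = Σ θ_i = 540479/11250000 rad ≈ 0.048043 rad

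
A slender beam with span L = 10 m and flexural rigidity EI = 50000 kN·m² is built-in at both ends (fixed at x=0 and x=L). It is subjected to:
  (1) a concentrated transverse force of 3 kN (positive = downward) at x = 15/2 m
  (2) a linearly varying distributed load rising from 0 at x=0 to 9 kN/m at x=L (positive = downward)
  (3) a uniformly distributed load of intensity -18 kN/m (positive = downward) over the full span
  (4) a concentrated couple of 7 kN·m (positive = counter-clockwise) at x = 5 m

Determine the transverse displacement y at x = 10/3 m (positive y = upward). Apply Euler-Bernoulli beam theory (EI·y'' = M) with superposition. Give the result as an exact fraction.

Load 1 — point force P=3 kN at a=15/2 m (b=L-a=5/2):
  y_1 = -Pb²x²(3aL-(3a+b)x)/(6L³EI)  [x≤a] = -3·(5/2)²·(10/3)²·(3·(15/2)·10-(3·(15/2)+(5/2))·(10/3))/(6·10³·50000) = -17/172800 m
Load 2 — triangular load w₀=9 kN/m (0→w₀ over full span):
  y_2 = -w₀x²(L-x)²(x+2L)/(120LEI) = -9·(10/3)²·(10-(10/3))²·((10/3)+2·10)/(120·10·50000) = -7/4050 m
Load 3 — uniform load w=-18 kN/m over full span:
  y_3 = -wx²(L-x)²/(24EI) = -(-18)·(10/3)²·(10-(10/3))²/(24·50000) = 1/135 m
Load 4 — applied couple M₀=7 kN·m at a=5 m (b=L-a=5):
  y_4 = (R_Ax³/6 - M_Ax²/2)/EI  [x≤a] with R_A=21/20, M_A=7/4 = ((21/20)·(10/3)³/6 - (7/4)·(10/3)²/2)/50000 = -7/108000 m
Superposition: y = Σ y_i = 14297/2592000 m ≈ 0.005516 m

y(10/3) = 14297/2592000 m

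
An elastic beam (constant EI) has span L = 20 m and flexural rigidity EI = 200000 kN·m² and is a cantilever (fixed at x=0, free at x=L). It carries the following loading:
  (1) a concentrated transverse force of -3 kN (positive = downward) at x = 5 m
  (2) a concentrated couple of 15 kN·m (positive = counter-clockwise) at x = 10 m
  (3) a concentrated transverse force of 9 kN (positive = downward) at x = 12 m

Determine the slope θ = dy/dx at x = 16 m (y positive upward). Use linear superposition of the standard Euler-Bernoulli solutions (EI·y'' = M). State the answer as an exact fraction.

Load 1 — point force P=-3 kN at a=5 m (b=L-a=15):
  θ_1 = -Pa²/(2EI)  [x>a] = -(-3)·5²/(2·200000) = 3/16000 rad
Load 2 — applied couple M₀=15 kN·m at a=10 m (b=L-a=10):
  θ_2 = M₀a/EI  [x>a] = 15·10/200000 = 3/4000 rad
Load 3 — point force P=9 kN at a=12 m (b=L-a=8):
  θ_3 = -Pa²/(2EI)  [x>a] = -9·12²/(2·200000) = -81/25000 rad
Superposition: θ = Σ θ_i = -921/400000 rad ≈ -0.002302 rad

θ(16) = -921/400000 rad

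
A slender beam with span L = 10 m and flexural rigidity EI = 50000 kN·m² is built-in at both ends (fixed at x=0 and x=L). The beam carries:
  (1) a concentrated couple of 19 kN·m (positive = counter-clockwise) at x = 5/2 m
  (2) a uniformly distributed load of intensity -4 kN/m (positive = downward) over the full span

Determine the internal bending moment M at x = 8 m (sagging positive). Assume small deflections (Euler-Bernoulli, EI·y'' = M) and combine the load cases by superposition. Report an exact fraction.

M(8) = 719/240 kN·m

Load 1 — applied couple M₀=19 kN·m at a=5/2 m (b=L-a=15/2):
  M_1 = R_Ax - M_A - M₀  [x>a] with R_A=171/80, M_A=-57/16 = (171/80)·8 - (-57/16) - 19 = 133/80 kN·m
Load 2 — uniform load w=-4 kN/m over full span:
  M_2 = wLx/2 - wL²/12 - wx²/2 = (-4)·10·8/2 - (-4)·10²/12 - (-4)·8²/2 = 4/3 kN·m
Superposition: M = Σ M_i = 719/240 kN·m ≈ 2.995833 kN·m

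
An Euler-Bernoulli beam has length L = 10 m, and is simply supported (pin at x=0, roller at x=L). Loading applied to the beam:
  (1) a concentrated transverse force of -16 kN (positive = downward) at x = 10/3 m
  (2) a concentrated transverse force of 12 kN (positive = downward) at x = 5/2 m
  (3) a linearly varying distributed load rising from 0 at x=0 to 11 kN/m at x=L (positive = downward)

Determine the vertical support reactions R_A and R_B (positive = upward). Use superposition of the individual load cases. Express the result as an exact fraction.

Load 1 — point force P=-16 kN at a=10/3 m (b=L-a=20/3):
  R_A = Pb/L = (-16)·(20/3)/10 = -32/3 kN
  R_B = Pa/L = (-16)·(10/3)/10 = -16/3 kN
Load 2 — point force P=12 kN at a=5/2 m (b=L-a=15/2):
  R_A = Pb/L = 12·(15/2)/10 = 9 kN
  R_B = Pa/L = 12·(5/2)/10 = 3 kN
Load 3 — triangular load w₀=11 kN/m (0→w₀ over full span):
  R_A = w₀L/6 = 11·10/6 = 55/3 kN
  R_B = w₀L/3 = 11·10/3 = 110/3 kN
Superposition: R_A = 50/3 kN, R_B = 103/3 kN

R_A = 50/3 kN, R_B = 103/3 kN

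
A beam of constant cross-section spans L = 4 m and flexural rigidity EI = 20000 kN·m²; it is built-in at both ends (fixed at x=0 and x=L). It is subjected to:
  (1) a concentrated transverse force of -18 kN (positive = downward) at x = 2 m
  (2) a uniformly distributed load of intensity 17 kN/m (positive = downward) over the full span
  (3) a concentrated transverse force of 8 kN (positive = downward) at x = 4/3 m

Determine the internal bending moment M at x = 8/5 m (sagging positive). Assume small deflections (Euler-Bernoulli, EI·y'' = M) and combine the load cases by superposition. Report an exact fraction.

Load 1 — point force P=-18 kN at a=2 m (b=L-a=2):
  M_1 = Pb²(3a+b)x/L³ - Pab²/L²  [x≤a] = (-18)·2²·(3·2+2)·(8/5)/4³ - (-18)·2·2²/4² = -27/5 kN·m
Load 2 — uniform load w=17 kN/m over full span:
  M_2 = wLx/2 - wL²/12 - wx²/2 = 17·4·(8/5)/2 - 17·4²/12 - 17·(8/5)²/2 = 748/75 kN·m
Load 3 — point force P=8 kN at a=4/3 m (b=L-a=8/3):
  M_3 = Pa²(a+3b)(L-x)/L³ - Pa²b/L²  [x>a] = 8·(4/3)²·((4/3)+3·(8/3))·(4-(8/5))/4³ - 8·(4/3)²·(8/3)/4² = 352/135 kN·m
Superposition: M = Σ M_i = 4847/675 kN·m ≈ 7.180741 kN·m

M(8/5) = 4847/675 kN·m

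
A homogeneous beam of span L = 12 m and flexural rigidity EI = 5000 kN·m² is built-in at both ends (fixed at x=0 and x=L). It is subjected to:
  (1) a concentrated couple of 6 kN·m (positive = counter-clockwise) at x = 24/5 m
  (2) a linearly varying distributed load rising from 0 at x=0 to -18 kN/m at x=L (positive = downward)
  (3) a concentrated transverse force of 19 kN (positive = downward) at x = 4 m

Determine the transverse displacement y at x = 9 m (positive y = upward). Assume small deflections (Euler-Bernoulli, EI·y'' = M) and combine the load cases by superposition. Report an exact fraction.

y(9) = 60547/1200000 m

Load 1 — applied couple M₀=6 kN·m at a=24/5 m (b=L-a=36/5):
  y_1 = (R_Ax³/6 - M_Ax²/2 - M₀(x-a)²/2)/EI  [x>a] with R_A=18/25, M_A=18/25 = ((18/25)·9³/6 - (18/25)·9²/2 - 6·(9-(24/5))²/2)/5000 = 27/25000 m
Load 2 — triangular load w₀=-18 kN/m (0→w₀ over full span):
  y_2 = -w₀x²(L-x)²(x+2L)/(120LEI) = -(-18)·9²·(12-9)²·(9+2·12)/(120·12·5000) = 24057/400000 m
Load 3 — point force P=19 kN at a=4 m (b=L-a=8):
  y_3 = -Pa²(L-x)²(3bL-(3b+a)(L-x))/(6L³EI)  [x>a] = -19·4²·(12-9)²·(3·8·12-(3·8+4)·(12-9))/(6·12³·5000) = -323/30000 m
Superposition: y = Σ y_i = 60547/1200000 m ≈ 0.050456 m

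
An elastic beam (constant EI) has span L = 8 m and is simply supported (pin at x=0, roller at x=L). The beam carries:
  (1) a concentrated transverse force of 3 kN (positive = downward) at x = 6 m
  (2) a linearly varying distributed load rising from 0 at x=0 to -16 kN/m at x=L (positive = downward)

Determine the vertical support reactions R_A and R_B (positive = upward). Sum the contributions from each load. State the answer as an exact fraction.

R_A = -247/12 kN, R_B = -485/12 kN

Load 1 — point force P=3 kN at a=6 m (b=L-a=2):
  R_A = Pb/L = 3·2/8 = 3/4 kN
  R_B = Pa/L = 3·6/8 = 9/4 kN
Load 2 — triangular load w₀=-16 kN/m (0→w₀ over full span):
  R_A = w₀L/6 = (-16)·8/6 = -64/3 kN
  R_B = w₀L/3 = (-16)·8/3 = -128/3 kN
Superposition: R_A = -247/12 kN, R_B = -485/12 kN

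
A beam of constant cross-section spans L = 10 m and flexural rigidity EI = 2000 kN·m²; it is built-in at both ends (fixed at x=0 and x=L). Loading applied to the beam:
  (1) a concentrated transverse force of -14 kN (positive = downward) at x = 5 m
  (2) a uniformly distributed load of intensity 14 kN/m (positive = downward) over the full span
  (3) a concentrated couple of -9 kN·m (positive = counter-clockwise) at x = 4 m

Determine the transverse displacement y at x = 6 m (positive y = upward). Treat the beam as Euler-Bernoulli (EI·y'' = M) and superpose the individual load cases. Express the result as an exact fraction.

Load 1 — point force P=-14 kN at a=5 m (b=L-a=5):
  y_1 = -Pa²(L-x)²(3bL-(3b+a)(L-x))/(6L³EI)  [x>a] = -(-14)·5²·(10-6)²·(3·5·10-(3·5+5)·(10-6))/(6·10³·2000) = 49/1500 m
Load 2 — uniform load w=14 kN/m over full span:
  y_2 = -wx²(L-x)²/(24EI) = -14·6²·(10-6)²/(24·2000) = -21/125 m
Load 3 — applied couple M₀=-9 kN·m at a=4 m (b=L-a=6):
  y_3 = (R_Ax³/6 - M_Ax²/2 - M₀(x-a)²/2)/EI  [x>a] with R_A=-162/125, M_A=-27/25 = ((-162/125)·6³/6 - (-27/25)·6²/2 - (-9)·(6-4)²/2)/2000 = -72/15625 m
Superposition: y = Σ y_i = -26239/187500 m ≈ -0.139941 m

y(6) = -26239/187500 m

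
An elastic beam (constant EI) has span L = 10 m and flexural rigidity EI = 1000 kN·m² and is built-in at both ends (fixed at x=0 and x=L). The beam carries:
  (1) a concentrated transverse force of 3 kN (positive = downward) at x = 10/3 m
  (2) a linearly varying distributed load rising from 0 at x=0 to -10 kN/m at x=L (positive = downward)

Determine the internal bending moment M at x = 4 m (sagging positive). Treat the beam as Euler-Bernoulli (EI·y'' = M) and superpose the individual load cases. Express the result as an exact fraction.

Load 1 — point force P=3 kN at a=10/3 m (b=L-a=20/3):
  M_1 = Pa²(a+3b)(L-x)/L³ - Pa²b/L²  [x>a] = 3·(10/3)²·((10/3)+3·(20/3))·(10-4)/10³ - 3·(10/3)²·(20/3)/10² = 22/9 kN·m
Load 2 — triangular load w₀=-10 kN/m (0→w₀ over full span):
  M_2 = 3w₀Lx/20 - w₀L²/30 - w₀x³/(6L) = 3·(-10)·10·4/20 - (-10)·10²/30 - (-10)·4³/(6·10) = -16 kN·m
Superposition: M = Σ M_i = -122/9 kN·m ≈ -13.555556 kN·m

M(4) = -122/9 kN·m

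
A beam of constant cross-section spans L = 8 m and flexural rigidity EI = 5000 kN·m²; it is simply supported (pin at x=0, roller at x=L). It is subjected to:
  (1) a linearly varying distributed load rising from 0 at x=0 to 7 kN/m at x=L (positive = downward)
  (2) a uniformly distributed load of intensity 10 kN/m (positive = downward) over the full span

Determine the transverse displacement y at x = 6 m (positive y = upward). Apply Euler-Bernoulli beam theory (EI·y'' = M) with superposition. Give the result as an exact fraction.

y(6) = -3113/30000 m

Load 1 — triangular load w₀=7 kN/m (0→w₀ over full span):
  y_1 = -w₀x(7L⁴-10L²x²+3x⁴)/(360LEI) = -7·6·(7·8⁴-10·8²·6²+3·6⁴)/(360·8·5000) = -833/30000 m
Load 2 — uniform load w=10 kN/m over full span:
  y_2 = -wx(L³-2Lx²+x³)/(24EI) = -10·6·(8³-2·8·6²+6³)/(24·5000) = -19/250 m
Superposition: y = Σ y_i = -3113/30000 m ≈ -0.103767 m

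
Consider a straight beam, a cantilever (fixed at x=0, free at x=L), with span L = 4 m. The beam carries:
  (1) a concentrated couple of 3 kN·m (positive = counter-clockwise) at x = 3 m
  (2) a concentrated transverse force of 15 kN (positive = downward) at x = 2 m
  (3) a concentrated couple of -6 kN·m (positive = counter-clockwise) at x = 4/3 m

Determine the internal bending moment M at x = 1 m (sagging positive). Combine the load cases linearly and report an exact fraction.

M(1) = -18 kN·m

Load 1 — applied couple M₀=3 kN·m at a=3 m (b=L-a=1):
  M_1 = M₀  [x≤a] = 3 = 3 kN·m
Load 2 — point force P=15 kN at a=2 m (b=L-a=2):
  M_2 = -P(a-x)  [x≤a] = -15·(2-1) = -15 kN·m
Load 3 — applied couple M₀=-6 kN·m at a=4/3 m (b=L-a=8/3):
  M_3 = M₀  [x≤a] = (-6) = -6 kN·m
Superposition: M = Σ M_i = -18 kN·m ≈ -18.000000 kN·m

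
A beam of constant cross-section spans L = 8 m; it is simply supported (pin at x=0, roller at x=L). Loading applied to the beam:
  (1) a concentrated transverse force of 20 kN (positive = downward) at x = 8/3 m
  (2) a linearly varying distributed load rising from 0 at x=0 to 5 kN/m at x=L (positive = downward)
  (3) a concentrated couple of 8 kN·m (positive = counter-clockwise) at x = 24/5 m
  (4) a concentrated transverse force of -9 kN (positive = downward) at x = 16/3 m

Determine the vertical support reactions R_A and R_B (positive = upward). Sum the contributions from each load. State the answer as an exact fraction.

Load 1 — point force P=20 kN at a=8/3 m (b=L-a=16/3):
  R_A = Pb/L = 20·(16/3)/8 = 40/3 kN
  R_B = Pa/L = 20·(8/3)/8 = 20/3 kN
Load 2 — triangular load w₀=5 kN/m (0→w₀ over full span):
  R_A = w₀L/6 = 5·8/6 = 20/3 kN
  R_B = w₀L/3 = 5·8/3 = 40/3 kN
Load 3 — applied couple M₀=8 kN·m at a=24/5 m (b=L-a=16/5):
  R_A = M₀/L = 8/8 = 1 kN
  R_B = -M₀/L = -8/8 = -1 kN
Load 4 — point force P=-9 kN at a=16/3 m (b=L-a=8/3):
  R_A = Pb/L = (-9)·(8/3)/8 = -3 kN
  R_B = Pa/L = (-9)·(16/3)/8 = -6 kN
Superposition: R_A = 18 kN, R_B = 13 kN

R_A = 18 kN, R_B = 13 kN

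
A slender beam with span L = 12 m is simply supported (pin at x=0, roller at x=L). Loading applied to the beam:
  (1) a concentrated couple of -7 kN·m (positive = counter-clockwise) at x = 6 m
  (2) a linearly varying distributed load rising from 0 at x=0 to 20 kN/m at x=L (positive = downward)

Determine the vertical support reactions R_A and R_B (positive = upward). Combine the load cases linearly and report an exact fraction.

R_A = 473/12 kN, R_B = 967/12 kN

Load 1 — applied couple M₀=-7 kN·m at a=6 m (b=L-a=6):
  R_A = M₀/L = (-7)/12 = -7/12 kN
  R_B = -M₀/L = -(-7)/12 = 7/12 kN
Load 2 — triangular load w₀=20 kN/m (0→w₀ over full span):
  R_A = w₀L/6 = 20·12/6 = 40 kN
  R_B = w₀L/3 = 20·12/3 = 80 kN
Superposition: R_A = 473/12 kN, R_B = 967/12 kN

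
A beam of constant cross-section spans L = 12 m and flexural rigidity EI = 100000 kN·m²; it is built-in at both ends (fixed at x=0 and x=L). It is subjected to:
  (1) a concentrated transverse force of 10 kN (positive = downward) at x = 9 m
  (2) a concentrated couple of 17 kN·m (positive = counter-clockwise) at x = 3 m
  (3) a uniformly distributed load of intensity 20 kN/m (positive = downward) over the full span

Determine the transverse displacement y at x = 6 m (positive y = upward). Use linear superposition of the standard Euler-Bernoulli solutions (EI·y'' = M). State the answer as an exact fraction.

Load 1 — point force P=10 kN at a=9 m (b=L-a=3):
  y_1 = -Pb²x²(3aL-(3a+b)x)/(6L³EI)  [x≤a] = -10·3²·6²·(3·9·12-(3·9+3)·6)/(6·12³·100000) = -9/20000 m
Load 2 — applied couple M₀=17 kN·m at a=3 m (b=L-a=9):
  y_2 = (R_Ax³/6 - M_Ax²/2 - M₀(x-a)²/2)/EI  [x>a] with R_A=51/32, M_A=-51/16 = ((51/32)·6³/6 - (-51/16)·6²/2 - 17·(6-3)²/2)/100000 = 153/400000 m
Load 3 — uniform load w=20 kN/m over full span:
  y_3 = -wx²(L-x)²/(24EI) = -20·6²·(12-6)²/(24·100000) = -27/2500 m
Superposition: y = Σ y_i = -4347/400000 m ≈ -0.010868 m

y(6) = -4347/400000 m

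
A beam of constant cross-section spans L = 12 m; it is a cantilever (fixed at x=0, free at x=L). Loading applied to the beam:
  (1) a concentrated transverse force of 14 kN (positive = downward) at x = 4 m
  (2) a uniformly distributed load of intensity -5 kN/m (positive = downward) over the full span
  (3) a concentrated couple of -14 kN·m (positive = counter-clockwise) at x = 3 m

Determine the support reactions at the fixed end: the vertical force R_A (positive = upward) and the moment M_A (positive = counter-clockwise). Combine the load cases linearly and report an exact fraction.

R_A = -46 kN, M_A = -290 kN·m

Load 1 — point force P=14 kN at a=4 m (b=L-a=8):
  R_A = P = 14 kN
  M_A = Pa = 14·4 = 56 kN·m
Load 2 — uniform load w=-5 kN/m over full span:
  R_A = wL = (-5)·12 = -60 kN
  M_A = wL²/2 = (-5)·12²/2 = -360 kN·m
Load 3 — applied couple M₀=-14 kN·m at a=3 m (b=L-a=9):
  R_A = 0 kN
  M_A = -M₀ = -(-14) = 14 kN·m
Superposition: R_A = -46 kN, M_A = -290 kN·m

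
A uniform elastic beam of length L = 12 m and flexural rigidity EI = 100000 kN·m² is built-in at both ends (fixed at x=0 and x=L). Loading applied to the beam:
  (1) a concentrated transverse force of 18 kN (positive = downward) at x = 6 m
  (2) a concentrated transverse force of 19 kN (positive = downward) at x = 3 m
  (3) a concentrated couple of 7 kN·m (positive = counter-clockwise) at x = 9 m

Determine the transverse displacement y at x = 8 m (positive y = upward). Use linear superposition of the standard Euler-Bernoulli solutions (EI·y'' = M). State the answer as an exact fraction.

Load 1 — point force P=18 kN at a=6 m (b=L-a=6):
  y_1 = -Pa²(L-x)²(3bL-(3b+a)(L-x))/(6L³EI)  [x>a] = -18·6²·(12-8)²·(3·6·12-(3·6+6)·(12-8))/(6·12³·100000) = -3/2500 m
Load 2 — point force P=19 kN at a=3 m (b=L-a=9):
  y_2 = -Pa²(L-x)²(3bL-(3b+a)(L-x))/(6L³EI)  [x>a] = -19·3²·(12-8)²·(3·9·12-(3·9+3)·(12-8))/(6·12³·100000) = -323/600000 m
Load 3 — applied couple M₀=7 kN·m at a=9 m (b=L-a=3):
  y_3 = (R_Ax³/6 - M_Ax²/2)/EI  [x≤a] with R_A=21/32, M_A=35/16 = ((21/32)·8³/6 - (35/16)·8²/2)/100000 = -7/50000 m
Superposition: y = Σ y_i = -1127/600000 m ≈ -0.001878 m

y(8) = -1127/600000 m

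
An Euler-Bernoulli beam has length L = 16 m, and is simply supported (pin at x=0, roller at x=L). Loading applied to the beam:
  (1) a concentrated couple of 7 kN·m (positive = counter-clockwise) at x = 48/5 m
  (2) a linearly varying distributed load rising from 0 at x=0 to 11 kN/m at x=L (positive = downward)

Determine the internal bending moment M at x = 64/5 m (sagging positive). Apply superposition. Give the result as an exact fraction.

M(64/5) = 16721/125 kN·m

Load 1 — applied couple M₀=7 kN·m at a=48/5 m (b=L-a=32/5):
  M_1 = M₀x/L - M₀  [x>a] = 7·(64/5)/16 - 7 = -7/5 kN·m
Load 2 — triangular load w₀=11 kN/m (0→w₀ over full span):
  M_2 = w₀Lx/6 - w₀x³/(6L) = 11·16·(64/5)/6 - 11·(64/5)³/(6·16) = 16896/125 kN·m
Superposition: M = Σ M_i = 16721/125 kN·m ≈ 133.768000 kN·m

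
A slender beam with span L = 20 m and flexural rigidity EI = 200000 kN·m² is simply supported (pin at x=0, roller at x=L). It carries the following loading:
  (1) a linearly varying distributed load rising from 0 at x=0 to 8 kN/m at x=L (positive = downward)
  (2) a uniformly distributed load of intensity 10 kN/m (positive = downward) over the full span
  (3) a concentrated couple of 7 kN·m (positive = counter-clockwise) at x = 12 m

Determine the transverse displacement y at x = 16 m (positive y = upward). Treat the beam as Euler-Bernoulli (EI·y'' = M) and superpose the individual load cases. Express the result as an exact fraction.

y(16) = -164873/1875000 m

Load 1 — triangular load w₀=8 kN/m (0→w₀ over full span):
  y_1 = -w₀x(7L⁴-10L²x²+3x⁴)/(360LEI) = -8·16·(7·20⁴-10·20²·16²+3·16⁴)/(360·20·200000) = -2032/78125 m
Load 2 — uniform load w=10 kN/m over full span:
  y_2 = -wx(L³-2Lx²+x³)/(24EI) = -10·16·(20³-2·20·16²+16³)/(24·200000) = -116/1875 m
Load 3 — applied couple M₀=7 kN·m at a=12 m (b=L-a=8):
  y_3 = (M₀x³/(6L)-M₀(x-a)²/2+C₁x)/EI  [x>a] with C₁=M₀(3b²-L²)/(6L)=-182/15 = (7·16³/(6·20)-7·(16-12)²/2+(-182/15)·16)/200000 = -7/125000 m
Superposition: y = Σ y_i = -164873/1875000 m ≈ -0.087932 m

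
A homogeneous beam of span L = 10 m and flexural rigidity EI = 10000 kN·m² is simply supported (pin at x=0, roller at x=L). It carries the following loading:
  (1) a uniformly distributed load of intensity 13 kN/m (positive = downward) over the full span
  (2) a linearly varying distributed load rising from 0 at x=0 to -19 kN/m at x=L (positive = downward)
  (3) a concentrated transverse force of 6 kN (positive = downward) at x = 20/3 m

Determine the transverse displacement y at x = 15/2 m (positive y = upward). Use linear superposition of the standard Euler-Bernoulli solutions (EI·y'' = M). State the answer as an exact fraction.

Load 1 — uniform load w=13 kN/m over full span:
  y_1 = -wx(L³-2Lx²+x³)/(24EI) = -13·(15/2)·(10³-2·10·(15/2)²+(15/2)³)/(24·10000) = -247/2048 m
Load 2 — triangular load w₀=-19 kN/m (0→w₀ over full span):
  y_2 = -w₀x(7L⁴-10L²x²+3x⁴)/(360LEI) = -(-19)·(15/2)·(7·10⁴-10·10²·(15/2)²+3·(15/2)⁴)/(360·10·10000) = 2261/24576 m
Load 3 — point force P=6 kN at a=20/3 m (b=L-a=10/3):
  y_3 = -Pa(L-x)(2Lx-a²-x²)/(6LEI)  [x>a] = -6·(20/3)·(10-(15/2))·(2·10·(15/2)-(20/3)²-(15/2)²)/(6·10·10000) = -71/8640 m
Superposition: y = Σ y_i = -40723/1105920 m ≈ -0.036823 m

y(15/2) = -40723/1105920 m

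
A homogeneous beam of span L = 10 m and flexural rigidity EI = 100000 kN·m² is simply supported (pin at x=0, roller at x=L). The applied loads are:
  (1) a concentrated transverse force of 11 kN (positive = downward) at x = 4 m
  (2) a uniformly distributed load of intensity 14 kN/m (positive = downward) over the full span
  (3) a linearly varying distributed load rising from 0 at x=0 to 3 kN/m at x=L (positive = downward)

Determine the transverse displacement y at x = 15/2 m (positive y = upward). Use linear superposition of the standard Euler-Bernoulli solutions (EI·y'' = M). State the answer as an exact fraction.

y(15/2) = -2437069/153600000 m

Load 1 — point force P=11 kN at a=4 m (b=L-a=6):
  y_1 = -Pa(L-x)(2Lx-a²-x²)/(6LEI)  [x>a] = -11·4·(10-(15/2))·(2·10·(15/2)-4²-(15/2)²)/(6·10·100000) = -3421/2400000 m
Load 2 — uniform load w=14 kN/m over full span:
  y_2 = -wx(L³-2Lx²+x³)/(24EI) = -14·(15/2)·(10³-2·10·(15/2)²+(15/2)³)/(24·100000) = -133/10240 m
Load 3 — triangular load w₀=3 kN/m (0→w₀ over full span):
  y_3 = -w₀x(7L⁴-10L²x²+3x⁴)/(360LEI) = -3·(15/2)·(7·10⁴-10·10²·(15/2)²+3·(15/2)⁴)/(360·10·100000) = -119/81920 m
Superposition: y = Σ y_i = -2437069/153600000 m ≈ -0.015866 m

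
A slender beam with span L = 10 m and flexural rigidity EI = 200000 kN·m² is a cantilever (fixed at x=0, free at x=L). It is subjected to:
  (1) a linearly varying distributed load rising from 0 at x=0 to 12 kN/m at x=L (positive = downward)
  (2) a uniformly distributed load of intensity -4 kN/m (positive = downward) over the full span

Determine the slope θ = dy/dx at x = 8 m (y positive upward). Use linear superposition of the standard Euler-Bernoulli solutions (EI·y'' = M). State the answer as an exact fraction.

θ(8) = -193/46875 rad

Load 1 — triangular load w₀=12 kN/m (0→w₀ over full span):
  θ_1 = (w₀Lx²/4-w₀L²x/3-w₀x⁴/(24L))/EI = (12·10·8²/4-12·10²·8/3-12·8⁴/(24·10))/200000 = -116/15625 rad
Load 2 — uniform load w=-4 kN/m over full span:
  θ_2 = -wx(x²-3Lx+3L²)/(6EI) = -(-4)·8·(8²-3·10·8+3·10²)/(6·200000) = 31/9375 rad
Superposition: θ = Σ θ_i = -193/46875 rad ≈ -0.004117 rad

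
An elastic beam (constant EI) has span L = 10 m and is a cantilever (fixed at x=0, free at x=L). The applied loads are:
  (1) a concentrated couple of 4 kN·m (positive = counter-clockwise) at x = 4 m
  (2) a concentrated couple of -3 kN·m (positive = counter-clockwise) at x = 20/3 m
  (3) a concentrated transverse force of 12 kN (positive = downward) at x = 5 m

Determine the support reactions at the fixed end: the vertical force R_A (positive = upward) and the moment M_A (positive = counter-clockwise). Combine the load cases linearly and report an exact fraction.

R_A = 12 kN, M_A = 59 kN·m

Load 1 — applied couple M₀=4 kN·m at a=4 m (b=L-a=6):
  R_A = 0 kN
  M_A = -M₀ = -4 kN·m
Load 2 — applied couple M₀=-3 kN·m at a=20/3 m (b=L-a=10/3):
  R_A = 0 kN
  M_A = -M₀ = -(-3) = 3 kN·m
Load 3 — point force P=12 kN at a=5 m (b=L-a=5):
  R_A = P = 12 kN
  M_A = Pa = 12·5 = 60 kN·m
Superposition: R_A = 12 kN, M_A = 59 kN·m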